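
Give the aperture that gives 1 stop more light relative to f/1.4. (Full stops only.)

f/1.0

Aperture: f/1.4 → f/1.0 — 1 stop opened up (brighter).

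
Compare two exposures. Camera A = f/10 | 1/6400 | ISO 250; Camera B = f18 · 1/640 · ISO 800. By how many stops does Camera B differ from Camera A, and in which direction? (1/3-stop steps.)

Aperture: f/10 → f/11 → f/13 → f/14 → f/16 → f/18 — 1 2/3 stops smaller aperture (darker).
Shutter speed: 1/6400 → 1/5000 → 1/4000 → 1/3200 → 1/2500 → 1/2000 → 1/1600 → 1/1250 → 1/1000 → 1/800 → 1/640 — 3 1/3 stops longer (brighter).
ISO: 250 → 320 → 400 → 500 → 640 → 800 — 1 2/3 stops higher (brighter).
Net: −1 2/3 +3 1/3 +1 2/3 = +3 1/3 stops.

3 1/3 stops brighter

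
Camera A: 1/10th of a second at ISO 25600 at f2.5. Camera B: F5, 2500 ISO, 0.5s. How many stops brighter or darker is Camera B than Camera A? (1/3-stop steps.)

Aperture: f/2.5 → f/2.8 → f/3.2 → f/3.5 → f/4 → f/4.5 → f/5 — 2 stops stopped down (darker).
Shutter speed: 1/10 → 1/8 → 1/6 → 1/5 → 1/4 → 0.3 → 0.4 → 0.5 — 2 1/3 stops slower (brighter).
ISO: 25600 → 20000 → 16000 → 12800 → 10000 → 8000 → 6400 → 5000 → 4000 → 3200 → 2500 — 3 1/3 stops lower (darker).
Net: −2 +2 1/3 −3 1/3 = −3 stops.

3 stops darker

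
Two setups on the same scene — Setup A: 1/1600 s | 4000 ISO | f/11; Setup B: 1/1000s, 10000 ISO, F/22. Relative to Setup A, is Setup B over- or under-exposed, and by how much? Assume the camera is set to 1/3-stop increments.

Aperture: f/11 → f/13 → f/14 → f/16 → f/18 → f/20 → f/22 — 2 stops narrower (darker).
Shutter speed: 1/1600 → 1/1250 → 1/1000 — 2/3 stop longer (brighter).
ISO: 4000 → 5000 → 6400 → 8000 → 10000 — 1 1/3 stops higher (brighter).
Net: −2 +2/3 +1 1/3 = 0 stops.

same exposure (0 stops)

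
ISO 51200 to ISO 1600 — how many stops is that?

51200 → 25600 → 12800 → 6400 → 3200 → 1600 — count the steps: 5 stops.

5 stops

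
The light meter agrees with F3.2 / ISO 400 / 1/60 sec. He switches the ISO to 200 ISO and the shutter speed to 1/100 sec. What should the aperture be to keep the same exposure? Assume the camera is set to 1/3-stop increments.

ISO: 400 → 320 → 250 → 200 — 1 stop dropped (darker).
Shutter speed: 1/60 → 1/80 → 1/100 — 2/3 stop faster (darker).
Net change so far: 1 2/3 stops darker. Offset with the aperture: f/3.2 → f/2.8 → f/2.5 → f/2.2 → f/2 → f/1.8.

f/1.8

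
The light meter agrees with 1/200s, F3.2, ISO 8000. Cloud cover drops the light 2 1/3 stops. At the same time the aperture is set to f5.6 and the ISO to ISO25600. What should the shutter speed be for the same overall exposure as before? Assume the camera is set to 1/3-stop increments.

Scene light: 2 1/3 stops darker.
Aperture: f/3.2 → f/3.5 → f/4 → f/4.5 → f/5 → f/5.6 — 1 2/3 stops stopped down (darker).
ISO: 8000 → 10000 → 12800 → 16000 → 20000 → 25600 — 1 2/3 stops raised (brighter).
Net so far: 2 1/3 stops darker. Shutter speed: 1/200 → 1/160 → 1/125 → 1/100 → 1/80 → 1/60 → 1/50 → 1/40.

1/40s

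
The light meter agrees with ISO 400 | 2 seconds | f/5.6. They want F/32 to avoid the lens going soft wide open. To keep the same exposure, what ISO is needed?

Aperture: f/5.6 → f/8 → f/11 → f/16 → f/22 → f/32 — 5 stops narrower (darker).
Need 5 stops brighter from the ISO: 400 → 800 → 1600 → 3200 → 6400 → 12800.

ISO 12800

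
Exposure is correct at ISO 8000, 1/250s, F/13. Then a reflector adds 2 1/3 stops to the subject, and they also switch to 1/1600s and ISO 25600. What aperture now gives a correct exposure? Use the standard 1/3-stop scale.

f/20

Scene light: 2 1/3 stops brighter.
Shutter speed: 1/250 → 1/320 → 1/400 → 1/500 → 1/640 → 1/800 → 1/1000 → 1/1250 → 1/1600 — 2 2/3 stops shorter (darker).
ISO: 8000 → 10000 → 12800 → 16000 → 20000 → 25600 — 1 2/3 stops higher (brighter).
Net so far: 1 1/3 stops brighter. Aperture: f/13 → f/14 → f/16 → f/18 → f/20.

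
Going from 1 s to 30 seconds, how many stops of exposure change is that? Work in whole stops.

1 → 2 → 4 → 8 → 15 → 30 — count the steps: 5 stops.

5 stops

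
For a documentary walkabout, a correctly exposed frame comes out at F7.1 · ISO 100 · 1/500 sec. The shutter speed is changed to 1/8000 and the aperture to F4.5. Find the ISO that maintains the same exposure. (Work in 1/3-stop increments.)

ISO 640

Shutter speed: 1/500 → 1/640 → 1/800 → 1/1000 → 1/1250 → 1/1600 → 1/2000 → 1/2500 → 1/3200 → 1/4000 → 1/5000 → 1/6400 → 1/8000 — 4 stops shorter (darker).
Aperture: f/7.1 → f/6.3 → f/5.6 → f/5 → f/4.5 — 1 1/3 stops wider (brighter).
Net change so far: 2 2/3 stops darker. Offset with the ISO: 100 → 125 → 160 → 200 → 250 → 320 → 400 → 500 → 640.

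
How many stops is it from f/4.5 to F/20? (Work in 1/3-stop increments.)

4 1/3 stops

f/4.5 → f/5 → f/5.6 → f/6.3 → f/7.1 → f/8 → f/9 → f/10 → f/11 → f/13 → f/14 → f/16 → f/18 → f/20 — count the steps: 13 third-stops = 4 1/3 stops.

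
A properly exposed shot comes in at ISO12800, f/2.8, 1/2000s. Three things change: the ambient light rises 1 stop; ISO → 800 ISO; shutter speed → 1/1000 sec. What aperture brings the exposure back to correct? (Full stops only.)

f/1.4

Scene light: 1 stop brighter.
ISO: 12800 → 6400 → 3200 → 1600 → 800 — 4 stops dropped (darker).
Shutter speed: 1/2000 → 1/1000 — 1 stop longer (brighter).
Net so far: 2 stops darker. Aperture: f/2.8 → f/2 → f/1.4.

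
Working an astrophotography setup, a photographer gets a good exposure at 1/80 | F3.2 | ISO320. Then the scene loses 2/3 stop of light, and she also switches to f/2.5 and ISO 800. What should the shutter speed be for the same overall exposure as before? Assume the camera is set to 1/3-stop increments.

1/200s

Scene light: 2/3 stop darker.
Aperture: f/3.2 → f/2.8 → f/2.5 — 2/3 stop larger aperture (brighter).
ISO: 320 → 400 → 500 → 640 → 800 — 1 1/3 stops raised (brighter).
Net so far: 1 1/3 stops brighter. Shutter speed: 1/80 → 1/100 → 1/125 → 1/160 → 1/200.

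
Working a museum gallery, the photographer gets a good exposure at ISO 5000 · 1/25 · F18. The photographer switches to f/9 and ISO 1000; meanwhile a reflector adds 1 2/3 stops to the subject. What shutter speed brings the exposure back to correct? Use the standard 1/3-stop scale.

Scene light: 1 2/3 stops brighter.
Aperture: f/18 → f/16 → f/14 → f/13 → f/11 → f/10 → f/9 — 2 stops opened up (brighter).
ISO: 5000 → 4000 → 3200 → 2500 → 2000 → 1600 → 1250 → 1000 — 2 1/3 stops dropped (darker).
Net so far: 1 1/3 stops brighter. Shutter speed: 1/25 → 1/30 → 1/40 → 1/50 → 1/60.

1/60s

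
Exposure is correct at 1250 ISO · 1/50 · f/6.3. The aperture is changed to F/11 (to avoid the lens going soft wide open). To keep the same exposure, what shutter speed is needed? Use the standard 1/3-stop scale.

Aperture: f/6.3 → f/7.1 → f/8 → f/9 → f/10 → f/11 — 1 2/3 stops stopped down (darker).
Need 1 2/3 stops brighter from the shutter speed: 1/50 → 1/40 → 1/30 → 1/25 → 1/20 → 1/15.

1/15s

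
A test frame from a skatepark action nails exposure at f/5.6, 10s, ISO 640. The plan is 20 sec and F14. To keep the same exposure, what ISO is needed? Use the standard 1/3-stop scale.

ISO 2000

Shutter speed: 10 → 13 → 15 → 20 — 1 stop longer (brighter).
Aperture: f/5.6 → f/6.3 → f/7.1 → f/8 → f/9 → f/10 → f/11 → f/13 → f/14 — 2 2/3 stops narrower (darker).
Net change so far: 1 2/3 stops darker. Offset with the ISO: 640 → 800 → 1000 → 1250 → 1600 → 2000.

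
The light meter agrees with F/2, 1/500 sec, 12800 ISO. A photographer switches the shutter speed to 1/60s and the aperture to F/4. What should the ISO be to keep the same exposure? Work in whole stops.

Shutter speed: 1/500 → 1/250 → 1/125 → 1/60 — 3 stops longer (brighter).
Aperture: f/2 → f/2.8 → f/4 — 2 stops stopped down (darker).
Net change so far: 1 stop brighter. Offset with the ISO: 12800 → 6400.

ISO 6400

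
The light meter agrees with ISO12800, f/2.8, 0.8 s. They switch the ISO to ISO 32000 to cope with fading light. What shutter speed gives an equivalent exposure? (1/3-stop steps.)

0.3 s

ISO: 12800 → 16000 → 20000 → 25600 → 32000 — 1 1/3 stops higher (brighter).
Need 1 1/3 stops darker from the shutter speed: 0.8 → 0.6 → 0.5 → 0.4 → 0.3.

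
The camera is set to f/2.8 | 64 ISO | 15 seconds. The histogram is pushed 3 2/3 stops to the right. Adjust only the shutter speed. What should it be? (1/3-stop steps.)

Overexposed by 3 2/3 stops → need 3 2/3 stops darker.
Shutter speed: 15 → 13 → 10 → 8 → 6 → 5 → 4 → 3.2 → 2.5 → 2 → 1.6 → 1.3.

1.3 s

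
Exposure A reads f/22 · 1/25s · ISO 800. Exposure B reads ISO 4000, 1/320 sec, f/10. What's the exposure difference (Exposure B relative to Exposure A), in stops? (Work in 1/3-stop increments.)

1 stop brighter

Aperture: f/22 → f/20 → f/18 → f/16 → f/14 → f/13 → f/11 → f/10 — 2 1/3 stops wider (brighter).
Shutter speed: 1/25 → 1/30 → 1/40 → 1/50 → 1/60 → 1/80 → 1/100 → 1/125 → 1/160 → 1/200 → 1/250 → 1/320 — 3 2/3 stops faster (darker).
ISO: 800 → 1000 → 1250 → 1600 → 2000 → 2500 → 3200 → 4000 — 2 1/3 stops raised (brighter).
Net: +2 1/3 −3 2/3 +2 1/3 = +1 stop.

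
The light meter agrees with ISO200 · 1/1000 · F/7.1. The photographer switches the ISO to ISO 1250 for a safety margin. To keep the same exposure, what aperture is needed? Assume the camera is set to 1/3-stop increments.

ISO: 200 → 250 → 320 → 400 → 500 → 640 → 800 → 1000 → 1250 — 2 2/3 stops raised (brighter).
Need 2 2/3 stops darker from the aperture: f/7.1 → f/8 → f/9 → f/10 → f/11 → f/13 → f/14 → f/16 → f/18.

f/18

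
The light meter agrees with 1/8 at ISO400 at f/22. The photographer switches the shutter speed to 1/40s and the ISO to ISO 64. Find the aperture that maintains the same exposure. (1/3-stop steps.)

Shutter speed: 1/8 → 1/10 → 1/13 → 1/15 → 1/20 → 1/25 → 1/30 → 1/40 — 2 1/3 stops faster (darker).
ISO: 400 → 320 → 250 → 200 → 160 → 125 → 100 → 80 → 64 — 2 2/3 stops dropped (darker).
Net change so far: 5 stops darker. Offset with the aperture: f/22 → f/20 → f/18 → f/16 → f/14 → f/13 → f/11 → f/10 → f/9 → f/8 → f/7.1 → f/6.3 → f/5.6 → f/5 → f/4.5 → f/4.

f/4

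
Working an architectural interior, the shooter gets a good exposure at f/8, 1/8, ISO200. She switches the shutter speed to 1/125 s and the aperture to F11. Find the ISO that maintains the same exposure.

ISO 6400

Shutter speed: 1/8 → 1/15 → 1/30 → 1/60 → 1/125 — 4 stops faster (darker).
Aperture: f/8 → f/11 — 1 stop smaller aperture (darker).
Net change so far: 5 stops darker. Offset with the ISO: 200 → 400 → 800 → 1600 → 3200 → 6400.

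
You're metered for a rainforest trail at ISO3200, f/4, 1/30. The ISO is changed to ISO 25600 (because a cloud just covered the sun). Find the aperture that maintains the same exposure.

f/11

ISO: 3200 → 6400 → 12800 → 25600 — 3 stops raised (brighter).
Need 3 stops darker from the aperture: f/4 → f/5.6 → f/8 → f/11.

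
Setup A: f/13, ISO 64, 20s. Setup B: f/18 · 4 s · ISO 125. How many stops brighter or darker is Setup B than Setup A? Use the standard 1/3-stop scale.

Aperture: f/13 → f/14 → f/16 → f/18 — 1 stop narrower (darker).
Shutter speed: 20 → 15 → 13 → 10 → 8 → 6 → 5 → 4 — 2 1/3 stops faster (darker).
ISO: 64 → 80 → 100 → 125 — 1 stop raised (brighter).
Net: −1 −2 1/3 +1 = −2 1/3 stops.

2 1/3 stops darker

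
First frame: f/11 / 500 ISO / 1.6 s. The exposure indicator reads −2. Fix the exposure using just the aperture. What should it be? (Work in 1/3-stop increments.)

Underexposed by 2 stops → need 2 stops brighter.
Aperture: f/11 → f/10 → f/9 → f/8 → f/7.1 → f/6.3 → f/5.6.

f/5.6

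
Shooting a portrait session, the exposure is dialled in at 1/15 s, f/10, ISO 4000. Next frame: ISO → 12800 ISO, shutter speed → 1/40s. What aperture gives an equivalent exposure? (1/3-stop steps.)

ISO: 4000 → 5000 → 6400 → 8000 → 10000 → 12800 — 1 2/3 stops higher (brighter).
Shutter speed: 1/15 → 1/20 → 1/25 → 1/30 → 1/40 — 1 1/3 stops shorter (darker).
Net change so far: 1/3 stop brighter. Offset with the aperture: f/10 → f/11.

f/11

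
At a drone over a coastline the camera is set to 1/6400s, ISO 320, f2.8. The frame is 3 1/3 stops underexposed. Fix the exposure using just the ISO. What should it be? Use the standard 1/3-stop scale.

Underexposed by 3 1/3 stops → need 3 1/3 stops brighter.
ISO: 320 → 400 → 500 → 640 → 800 → 1000 → 1250 → 1600 → 2000 → 2500 → 3200.

ISO 3200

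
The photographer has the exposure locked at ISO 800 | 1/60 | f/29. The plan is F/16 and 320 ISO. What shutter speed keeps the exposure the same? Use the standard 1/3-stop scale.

1/80s

Aperture: f/29 → f/25 → f/22 → f/20 → f/18 → f/16 — 1 2/3 stops larger aperture (brighter).
ISO: 800 → 640 → 500 → 400 → 320 — 1 1/3 stops lower (darker).
Net change so far: 1/3 stop brighter. Offset with the shutter speed: 1/60 → 1/80.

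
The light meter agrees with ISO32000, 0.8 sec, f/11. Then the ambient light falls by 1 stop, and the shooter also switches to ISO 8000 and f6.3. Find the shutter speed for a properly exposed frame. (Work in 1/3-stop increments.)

2 s

Scene light: 1 stop darker.
ISO: 32000 → 25600 → 20000 → 16000 → 12800 → 10000 → 8000 — 2 stops dropped (darker).
Aperture: f/11 → f/10 → f/9 → f/8 → f/7.1 → f/6.3 — 1 2/3 stops larger aperture (brighter).
Net so far: 1 1/3 stops darker. Shutter speed: 0.8 → 1 → 1.3 → 1.6 → 2.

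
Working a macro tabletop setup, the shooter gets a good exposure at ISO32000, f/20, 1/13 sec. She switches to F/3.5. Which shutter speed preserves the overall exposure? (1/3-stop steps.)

1/400s

Aperture: f/20 → f/18 → f/16 → f/14 → f/13 → f/11 → f/10 → f/9 → f/8 → f/7.1 → f/6.3 → f/5.6 → f/5 → f/4.5 → f/4 → f/3.5 — 5 stops opened up (brighter).
Need 5 stops darker from the shutter speed: 1/13 → 1/15 → 1/20 → 1/25 → 1/30 → 1/40 → 1/50 → 1/60 → 1/80 → 1/100 → 1/125 → 1/160 → 1/200 → 1/250 → 1/320 → 1/400.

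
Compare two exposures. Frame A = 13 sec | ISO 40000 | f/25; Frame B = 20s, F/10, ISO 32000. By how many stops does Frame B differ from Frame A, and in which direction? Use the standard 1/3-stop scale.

3 stops brighter

Aperture: f/25 → f/22 → f/20 → f/18 → f/16 → f/14 → f/13 → f/11 → f/10 — 2 2/3 stops wider (brighter).
Shutter speed: 13 → 15 → 20 — 2/3 stop longer (brighter).
ISO: 40000 → 32000 — 1/3 stop lower (darker).
Net: +2 2/3 +2/3 −1/3 = +3 stops.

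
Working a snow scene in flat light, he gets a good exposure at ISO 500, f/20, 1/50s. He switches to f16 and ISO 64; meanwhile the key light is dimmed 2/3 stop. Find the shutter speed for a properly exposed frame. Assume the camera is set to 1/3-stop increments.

Scene light: 2/3 stop darker.
Aperture: f/20 → f/18 → f/16 — 2/3 stop opened up (brighter).
ISO: 500 → 400 → 320 → 250 → 200 → 160 → 125 → 100 → 80 → 64 — 3 stops lower (darker).
Net so far: 3 stops darker. Shutter speed: 1/50 → 1/40 → 1/30 → 1/25 → 1/20 → 1/15 → 1/13 → 1/10 → 1/8 → 1/6.

1/6s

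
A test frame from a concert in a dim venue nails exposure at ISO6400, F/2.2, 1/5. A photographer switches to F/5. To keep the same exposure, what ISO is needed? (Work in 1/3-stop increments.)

Aperture: f/2.2 → f/2.5 → f/2.8 → f/3.2 → f/3.5 → f/4 → f/4.5 → f/5 — 2 1/3 stops stopped down (darker).
Need 2 1/3 stops brighter from the ISO: 6400 → 8000 → 10000 → 12800 → 16000 → 20000 → 25600 → 32000.

ISO 32000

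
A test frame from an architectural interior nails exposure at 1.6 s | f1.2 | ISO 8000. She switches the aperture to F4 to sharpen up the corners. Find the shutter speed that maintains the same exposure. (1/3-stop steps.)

15 s

Aperture: f/1.2 → f/1.4 → f/1.6 → f/1.8 → f/2 → f/2.2 → f/2.5 → f/2.8 → f/3.2 → f/3.5 → f/4 — 3 1/3 stops smaller aperture (darker).
Need 3 1/3 stops brighter from the shutter speed: 1.6 → 2 → 2.5 → 3.2 → 4 → 5 → 6 → 8 → 10 → 13 → 15.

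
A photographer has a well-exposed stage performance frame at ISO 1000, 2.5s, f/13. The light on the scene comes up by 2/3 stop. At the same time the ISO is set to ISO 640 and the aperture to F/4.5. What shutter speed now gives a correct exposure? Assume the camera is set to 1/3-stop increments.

Scene light: 2/3 stop brighter.
ISO: 1000 → 800 → 640 — 2/3 stop lower (darker).
Aperture: f/13 → f/11 → f/10 → f/9 → f/8 → f/7.1 → f/6.3 → f/5.6 → f/5 → f/4.5 — 3 stops wider (brighter).
Net so far: 3 stops brighter. Shutter speed: 2.5 → 2 → 1.6 → 1.3 → 1 → 0.8 → 0.6 → 0.5 → 0.4 → 0.3.

0.3 s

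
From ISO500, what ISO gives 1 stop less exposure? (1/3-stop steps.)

ISO 250

ISO: 500 → 400 → 320 → 250 — 1 stop dropped (darker).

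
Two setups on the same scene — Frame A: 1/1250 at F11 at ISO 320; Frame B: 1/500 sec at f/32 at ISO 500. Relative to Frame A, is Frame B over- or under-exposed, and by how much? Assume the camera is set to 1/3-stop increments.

1 stop darker

Aperture: f/11 → f/13 → f/14 → f/16 → f/18 → f/20 → f/22 → f/25 → f/29 → f/32 — 3 stops smaller aperture (darker).
Shutter speed: 1/1250 → 1/1000 → 1/800 → 1/640 → 1/500 — 1 1/3 stops longer (brighter).
ISO: 320 → 400 → 500 — 2/3 stop raised (brighter).
Net: −3 +1 1/3 +2/3 = −1 stop.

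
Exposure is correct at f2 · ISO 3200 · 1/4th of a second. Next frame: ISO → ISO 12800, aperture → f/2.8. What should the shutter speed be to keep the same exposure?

1/8s

ISO: 3200 → 6400 → 12800 — 2 stops raised (brighter).
Aperture: f/2 → f/2.8 — 1 stop smaller aperture (darker).
Net change so far: 1 stop brighter. Offset with the shutter speed: 1/4 → 1/8.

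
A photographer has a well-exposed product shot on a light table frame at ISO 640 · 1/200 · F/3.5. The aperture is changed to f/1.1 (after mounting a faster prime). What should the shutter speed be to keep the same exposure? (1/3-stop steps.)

Aperture: f/3.5 → f/3.2 → f/2.8 → f/2.5 → f/2.2 → f/2 → f/1.8 → f/1.6 → f/1.4 → f/1.2 → f/1.1 — 3 1/3 stops opened up (brighter).
Need 3 1/3 stops darker from the shutter speed: 1/200 → 1/250 → 1/320 → 1/400 → 1/500 → 1/640 → 1/800 → 1/1000 → 1/1250 → 1/1600 → 1/2000.

1/2000s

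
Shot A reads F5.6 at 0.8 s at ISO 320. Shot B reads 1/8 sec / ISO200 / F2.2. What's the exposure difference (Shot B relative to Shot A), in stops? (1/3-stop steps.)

Aperture: f/5.6 → f/5 → f/4.5 → f/4 → f/3.5 → f/3.2 → f/2.8 → f/2.5 → f/2.2 — 2 2/3 stops larger aperture (brighter).
Shutter speed: 0.8 → 0.6 → 0.5 → 0.4 → 0.3 → 1/4 → 1/5 → 1/6 → 1/8 — 2 2/3 stops shorter (darker).
ISO: 320 → 250 → 200 — 2/3 stop dropped (darker).
Net: +2 2/3 −2 2/3 −2/3 = −2/3 stops.

2/3 stop darker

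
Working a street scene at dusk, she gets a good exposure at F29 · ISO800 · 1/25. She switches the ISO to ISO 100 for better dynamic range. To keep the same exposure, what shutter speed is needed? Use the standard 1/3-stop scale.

0.3 s

ISO: 800 → 640 → 500 → 400 → 320 → 250 → 200 → 160 → 125 → 100 — 3 stops dropped (darker).
Need 3 stops brighter from the shutter speed: 1/25 → 1/20 → 1/15 → 1/13 → 1/10 → 1/8 → 1/6 → 1/5 → 1/4 → 0.3.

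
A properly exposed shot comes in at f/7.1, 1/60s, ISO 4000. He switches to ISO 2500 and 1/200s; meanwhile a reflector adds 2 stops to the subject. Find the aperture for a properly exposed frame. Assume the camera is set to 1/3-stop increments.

f/6.3

Scene light: 2 stops brighter.
ISO: 4000 → 3200 → 2500 — 2/3 stop lower (darker).
Shutter speed: 1/60 → 1/80 → 1/100 → 1/125 → 1/160 → 1/200 — 1 2/3 stops shorter (darker).
Net so far: 1/3 stop darker. Aperture: f/7.1 → f/6.3.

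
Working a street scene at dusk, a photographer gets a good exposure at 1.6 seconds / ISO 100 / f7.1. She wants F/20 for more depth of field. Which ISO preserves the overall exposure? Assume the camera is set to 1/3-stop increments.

Aperture: f/7.1 → f/8 → f/9 → f/10 → f/11 → f/13 → f/14 → f/16 → f/18 → f/20 — 3 stops narrower (darker).
Need 3 stops brighter from the ISO: 100 → 125 → 160 → 200 → 250 → 320 → 400 → 500 → 640 → 800.

ISO 800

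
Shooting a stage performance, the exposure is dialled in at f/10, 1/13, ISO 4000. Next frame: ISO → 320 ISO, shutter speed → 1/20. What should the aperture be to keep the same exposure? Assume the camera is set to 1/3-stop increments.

ISO: 4000 → 3200 → 2500 → 2000 → 1600 → 1250 → 1000 → 800 → 640 → 500 → 400 → 320 — 3 2/3 stops dropped (darker).
Shutter speed: 1/13 → 1/15 → 1/20 — 2/3 stop shorter (darker).
Net change so far: 4 1/3 stops darker. Offset with the aperture: f/10 → f/9 → f/8 → f/7.1 → f/6.3 → f/5.6 → f/5 → f/4.5 → f/4 → f/3.5 → f/3.2 → f/2.8 → f/2.5 → f/2.2.

f/2.2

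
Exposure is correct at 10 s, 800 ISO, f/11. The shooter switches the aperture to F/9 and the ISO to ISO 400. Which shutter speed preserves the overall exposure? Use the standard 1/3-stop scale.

13 s

Aperture: f/11 → f/10 → f/9 — 2/3 stop larger aperture (brighter).
ISO: 800 → 640 → 500 → 400 — 1 stop dropped (darker).
Net change so far: 1/3 stop darker. Offset with the shutter speed: 10 → 13.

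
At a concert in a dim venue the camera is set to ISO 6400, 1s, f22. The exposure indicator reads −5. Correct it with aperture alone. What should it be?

f/4

Underexposed by 5 stops → need 5 stops brighter.
Aperture: f/22 → f/16 → f/11 → f/8 → f/5.6 → f/4.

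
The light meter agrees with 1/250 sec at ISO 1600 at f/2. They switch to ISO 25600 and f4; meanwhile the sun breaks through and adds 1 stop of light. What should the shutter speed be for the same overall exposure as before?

1/2000s

Scene light: 1 stop brighter.
ISO: 1600 → 3200 → 6400 → 12800 → 25600 — 4 stops higher (brighter).
Aperture: f/2 → f/2.8 → f/4 — 2 stops smaller aperture (darker).
Net so far: 3 stops brighter. Shutter speed: 1/250 → 1/500 → 1/1000 → 1/2000.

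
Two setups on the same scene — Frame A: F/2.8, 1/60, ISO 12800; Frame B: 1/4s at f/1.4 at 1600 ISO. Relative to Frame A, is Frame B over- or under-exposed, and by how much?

Aperture: f/2.8 → f/2 → f/1.4 — 2 stops larger aperture (brighter).
Shutter speed: 1/60 → 1/30 → 1/15 → 1/8 → 1/4 — 4 stops slower (brighter).
ISO: 12800 → 6400 → 3200 → 1600 — 3 stops dropped (darker).
Net: +2 +4 −3 = +3 stops.

3 stops brighter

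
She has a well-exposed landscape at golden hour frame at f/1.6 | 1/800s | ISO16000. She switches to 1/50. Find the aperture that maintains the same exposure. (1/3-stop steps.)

Shutter speed: 1/800 → 1/640 → 1/500 → 1/400 → 1/320 → 1/250 → 1/200 → 1/160 → 1/125 → 1/100 → 1/80 → 1/60 → 1/50 — 4 stops longer (brighter).
Need 4 stops darker from the aperture: f/1.6 → f/1.8 → f/2 → f/2.2 → f/2.5 → f/2.8 → f/3.2 → f/3.5 → f/4 → f/4.5 → f/5 → f/5.6 → f/6.3.

f/6.3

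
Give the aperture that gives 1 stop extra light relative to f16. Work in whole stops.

Aperture: f/16 → f/11 — 1 stop opened up (brighter).

f/11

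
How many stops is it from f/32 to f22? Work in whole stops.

f/32 → f/22 — count the steps: 1 stop.

1 stop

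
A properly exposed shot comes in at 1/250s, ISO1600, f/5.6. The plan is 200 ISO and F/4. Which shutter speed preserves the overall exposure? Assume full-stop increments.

ISO: 1600 → 800 → 400 → 200 — 3 stops dropped (darker).
Aperture: f/5.6 → f/4 — 1 stop wider (brighter).
Net change so far: 2 stops darker. Offset with the shutter speed: 1/250 → 1/125 → 1/60.

1/60s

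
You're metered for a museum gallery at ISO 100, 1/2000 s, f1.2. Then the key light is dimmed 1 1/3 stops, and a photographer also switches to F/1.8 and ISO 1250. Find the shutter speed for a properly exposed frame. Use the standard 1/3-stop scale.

1/5000s

Scene light: 1 1/3 stops darker.
Aperture: f/1.2 → f/1.4 → f/1.6 → f/1.8 — 1 stop narrower (darker).
ISO: 100 → 125 → 160 → 200 → 250 → 320 → 400 → 500 → 640 → 800 → 1000 → 1250 — 3 2/3 stops higher (brighter).
Net so far: 1 1/3 stops brighter. Shutter speed: 1/2000 → 1/2500 → 1/3200 → 1/4000 → 1/5000.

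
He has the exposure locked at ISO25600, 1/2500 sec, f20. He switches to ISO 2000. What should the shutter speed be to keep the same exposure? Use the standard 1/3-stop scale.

ISO: 25600 → 20000 → 16000 → 12800 → 10000 → 8000 → 6400 → 5000 → 4000 → 3200 → 2500 → 2000 — 3 2/3 stops lower (darker).
Need 3 2/3 stops brighter from the shutter speed: 1/2500 → 1/2000 → 1/1600 → 1/1250 → 1/1000 → 1/800 → 1/640 → 1/500 → 1/400 → 1/320 → 1/250 → 1/200.

1/200s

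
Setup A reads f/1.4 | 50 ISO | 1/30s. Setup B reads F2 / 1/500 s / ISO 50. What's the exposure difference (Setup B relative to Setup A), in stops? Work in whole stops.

5 stops darker

Aperture: f/1.4 → f/2 — 1 stop stopped down (darker).
Shutter speed: 1/30 → 1/60 → 1/125 → 1/250 → 1/500 — 4 stops shorter (darker).
ISO: unchanged.
Net: −1 −4 = −5 stops.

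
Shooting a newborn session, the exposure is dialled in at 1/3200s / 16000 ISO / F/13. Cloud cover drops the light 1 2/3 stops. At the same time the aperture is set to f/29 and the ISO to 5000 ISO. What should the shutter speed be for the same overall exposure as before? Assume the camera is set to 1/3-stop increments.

1/60s

Scene light: 1 2/3 stops darker.
Aperture: f/13 → f/14 → f/16 → f/18 → f/20 → f/22 → f/25 → f/29 — 2 1/3 stops narrower (darker).
ISO: 16000 → 12800 → 10000 → 8000 → 6400 → 5000 — 1 2/3 stops lower (darker).
Net so far: 5 2/3 stops darker. Shutter speed: 1/3200 → 1/2500 → 1/2000 → 1/1600 → 1/1250 → 1/1000 → 1/800 → 1/640 → 1/500 → 1/400 → 1/320 → 1/250 → 1/200 → 1/160 → 1/125 → 1/100 → 1/80 → 1/60.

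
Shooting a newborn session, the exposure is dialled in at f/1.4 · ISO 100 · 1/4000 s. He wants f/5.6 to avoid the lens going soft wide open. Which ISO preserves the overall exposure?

Aperture: f/1.4 → f/2 → f/2.8 → f/4 → f/5.6 — 4 stops smaller aperture (darker).
Need 4 stops brighter from the ISO: 100 → 200 → 400 → 800 → 1600.

ISO 1600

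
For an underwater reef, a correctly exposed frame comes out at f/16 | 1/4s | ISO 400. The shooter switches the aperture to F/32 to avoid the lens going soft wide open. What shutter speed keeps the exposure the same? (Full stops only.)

1 s

Aperture: f/16 → f/22 → f/32 — 2 stops narrower (darker).
Need 2 stops brighter from the shutter speed: 1/4 → 1/2 → 1.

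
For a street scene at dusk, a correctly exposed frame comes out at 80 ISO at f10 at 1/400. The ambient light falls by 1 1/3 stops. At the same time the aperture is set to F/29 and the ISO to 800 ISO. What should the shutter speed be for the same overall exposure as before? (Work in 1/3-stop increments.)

Scene light: 1 1/3 stops darker.
Aperture: f/10 → f/11 → f/13 → f/14 → f/16 → f/18 → f/20 → f/22 → f/25 → f/29 — 3 stops smaller aperture (darker).
ISO: 80 → 100 → 125 → 160 → 200 → 250 → 320 → 400 → 500 → 640 → 800 — 3 1/3 stops higher (brighter).
Net so far: 1 stop darker. Shutter speed: 1/400 → 1/320 → 1/250 → 1/200.

1/200s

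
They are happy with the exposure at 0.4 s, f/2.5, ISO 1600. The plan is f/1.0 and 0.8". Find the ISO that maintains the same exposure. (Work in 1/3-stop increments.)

ISO 125

Aperture: f/2.5 → f/2.2 → f/2 → f/1.8 → f/1.6 → f/1.4 → f/1.2 → f/1.1 → f/1.0 — 2 2/3 stops larger aperture (brighter).
Shutter speed: 0.4 → 0.5 → 0.6 → 0.8 — 1 stop longer (brighter).
Net change so far: 3 2/3 stops brighter. Offset with the ISO: 1600 → 1250 → 1000 → 800 → 640 → 500 → 400 → 320 → 250 → 200 → 160 → 125.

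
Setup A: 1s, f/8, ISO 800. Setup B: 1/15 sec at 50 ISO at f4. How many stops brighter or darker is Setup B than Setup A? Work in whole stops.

6 stops darker

Aperture: f/8 → f/5.6 → f/4 — 2 stops opened up (brighter).
Shutter speed: 1 → 1/2 → 1/4 → 1/8 → 1/15 — 4 stops shorter (darker).
ISO: 800 → 400 → 200 → 100 → 50 — 4 stops lower (darker).
Net: +2 −4 −4 = −6 stops.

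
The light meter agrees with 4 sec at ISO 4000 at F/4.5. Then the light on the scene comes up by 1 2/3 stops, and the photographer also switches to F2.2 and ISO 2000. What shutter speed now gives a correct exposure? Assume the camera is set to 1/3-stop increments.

0.6 s

Scene light: 1 2/3 stops brighter.
Aperture: f/4.5 → f/4 → f/3.5 → f/3.2 → f/2.8 → f/2.5 → f/2.2 — 2 stops opened up (brighter).
ISO: 4000 → 3200 → 2500 → 2000 — 1 stop lower (darker).
Net so far: 2 2/3 stops brighter. Shutter speed: 4 → 3.2 → 2.5 → 2 → 1.6 → 1.3 → 1 → 0.8 → 0.6.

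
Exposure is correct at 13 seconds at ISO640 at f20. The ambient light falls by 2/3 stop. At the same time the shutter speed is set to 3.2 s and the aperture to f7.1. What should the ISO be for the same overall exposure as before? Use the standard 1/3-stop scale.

ISO 500

Scene light: 2/3 stop darker.
Shutter speed: 13 → 10 → 8 → 6 → 5 → 4 → 3.2 — 2 stops faster (darker).
Aperture: f/20 → f/18 → f/16 → f/14 → f/13 → f/11 → f/10 → f/9 → f/8 → f/7.1 — 3 stops wider (brighter).
Net so far: 1/3 stop brighter. ISO: 640 → 500.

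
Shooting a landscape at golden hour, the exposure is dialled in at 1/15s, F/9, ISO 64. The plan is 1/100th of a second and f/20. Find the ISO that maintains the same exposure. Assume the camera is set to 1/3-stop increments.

ISO 2000

Shutter speed: 1/15 → 1/20 → 1/25 → 1/30 → 1/40 → 1/50 → 1/60 → 1/80 → 1/100 — 2 2/3 stops faster (darker).
Aperture: f/9 → f/10 → f/11 → f/13 → f/14 → f/16 → f/18 → f/20 — 2 1/3 stops smaller aperture (darker).
Net change so far: 5 stops darker. Offset with the ISO: 64 → 80 → 100 → 125 → 160 → 200 → 250 → 320 → 400 → 500 → 640 → 800 → 1000 → 1250 → 1600 → 2000.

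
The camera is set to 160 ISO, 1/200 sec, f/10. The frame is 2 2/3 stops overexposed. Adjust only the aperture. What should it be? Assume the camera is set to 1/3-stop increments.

Overexposed by 2 2/3 stops → need 2 2/3 stops darker.
Aperture: f/10 → f/11 → f/13 → f/14 → f/16 → f/18 → f/20 → f/22 → f/25.

f/25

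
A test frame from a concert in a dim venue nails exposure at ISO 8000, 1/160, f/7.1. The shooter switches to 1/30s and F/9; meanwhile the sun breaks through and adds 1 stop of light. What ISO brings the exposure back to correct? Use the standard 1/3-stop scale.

ISO 1250

Scene light: 1 stop brighter.
Shutter speed: 1/160 → 1/125 → 1/100 → 1/80 → 1/60 → 1/50 → 1/40 → 1/30 — 2 1/3 stops slower (brighter).
Aperture: f/7.1 → f/8 → f/9 — 2/3 stop stopped down (darker).
Net so far: 2 2/3 stops brighter. ISO: 8000 → 6400 → 5000 → 4000 → 3200 → 2500 → 2000 → 1600 → 1250.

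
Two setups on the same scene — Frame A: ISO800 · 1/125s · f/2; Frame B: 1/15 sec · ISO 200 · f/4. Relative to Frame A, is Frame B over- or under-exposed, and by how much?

Aperture: f/2 → f/2.8 → f/4 — 2 stops smaller aperture (darker).
Shutter speed: 1/125 → 1/60 → 1/30 → 1/15 — 3 stops slower (brighter).
ISO: 800 → 400 → 200 — 2 stops dropped (darker).
Net: −2 +3 −2 = −1 stop.

1 stop darker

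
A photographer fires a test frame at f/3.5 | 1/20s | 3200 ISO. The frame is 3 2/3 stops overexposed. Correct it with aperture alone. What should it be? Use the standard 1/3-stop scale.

f/13

Overexposed by 3 2/3 stops → need 3 2/3 stops darker.
Aperture: f/3.5 → f/4 → f/4.5 → f/5 → f/5.6 → f/6.3 → f/7.1 → f/8 → f/9 → f/10 → f/11 → f/13.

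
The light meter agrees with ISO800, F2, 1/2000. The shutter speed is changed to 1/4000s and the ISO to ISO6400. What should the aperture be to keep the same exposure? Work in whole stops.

f/4

Shutter speed: 1/2000 → 1/4000 — 1 stop shorter (darker).
ISO: 800 → 1600 → 3200 → 6400 — 3 stops higher (brighter).
Net change so far: 2 stops brighter. Offset with the aperture: f/2 → f/2.8 → f/4.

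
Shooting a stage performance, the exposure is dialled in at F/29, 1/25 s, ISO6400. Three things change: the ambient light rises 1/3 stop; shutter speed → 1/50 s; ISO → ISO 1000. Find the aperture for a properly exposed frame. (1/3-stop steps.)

f/9

Scene light: 1/3 stop brighter.
Shutter speed: 1/25 → 1/30 → 1/40 → 1/50 — 1 stop shorter (darker).
ISO: 6400 → 5000 → 4000 → 3200 → 2500 → 2000 → 1600 → 1250 → 1000 — 2 2/3 stops lower (darker).
Net so far: 3 1/3 stops darker. Aperture: f/29 → f/25 → f/22 → f/20 → f/18 → f/16 → f/14 → f/13 → f/11 → f/10 → f/9.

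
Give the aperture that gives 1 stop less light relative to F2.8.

Aperture: f/2.8 → f/4 — 1 stop stopped down (darker).

f/4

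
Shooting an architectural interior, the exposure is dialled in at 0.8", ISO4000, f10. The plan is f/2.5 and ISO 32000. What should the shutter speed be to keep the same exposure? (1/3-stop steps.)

1/160s

Aperture: f/10 → f/9 → f/8 → f/7.1 → f/6.3 → f/5.6 → f/5 → f/4.5 → f/4 → f/3.5 → f/3.2 → f/2.8 → f/2.5 — 4 stops wider (brighter).
ISO: 4000 → 5000 → 6400 → 8000 → 10000 → 12800 → 16000 → 20000 → 25600 → 32000 — 3 stops higher (brighter).
Net change so far: 7 stops brighter. Offset with the shutter speed: 0.8 → 0.6 → 0.5 → 0.4 → 0.3 → 1/4 → 1/5 → 1/6 → 1/8 → 1/10 → 1/13 → 1/15 → 1/20 → 1/25 → 1/30 → 1/40 → 1/50 → 1/60 → 1/80 → 1/100 → 1/125 → 1/160.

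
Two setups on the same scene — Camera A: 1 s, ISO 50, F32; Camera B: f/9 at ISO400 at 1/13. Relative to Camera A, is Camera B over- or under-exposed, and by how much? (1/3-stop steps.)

3 stops brighter

Aperture: f/32 → f/29 → f/25 → f/22 → f/20 → f/18 → f/16 → f/14 → f/13 → f/11 → f/10 → f/9 — 3 2/3 stops opened up (brighter).
Shutter speed: 1 → 0.8 → 0.6 → 0.5 → 0.4 → 0.3 → 1/4 → 1/5 → 1/6 → 1/8 → 1/10 → 1/13 — 3 2/3 stops shorter (darker).
ISO: 50 → 64 → 80 → 100 → 125 → 160 → 200 → 250 → 320 → 400 — 3 stops higher (brighter).
Net: +3 2/3 −3 2/3 +3 = +3 stops.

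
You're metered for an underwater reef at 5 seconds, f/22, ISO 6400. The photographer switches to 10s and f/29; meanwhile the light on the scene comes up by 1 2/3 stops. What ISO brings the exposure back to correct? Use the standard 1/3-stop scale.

ISO 1600

Scene light: 1 2/3 stops brighter.
Shutter speed: 5 → 6 → 8 → 10 — 1 stop slower (brighter).
Aperture: f/22 → f/25 → f/29 — 2/3 stop stopped down (darker).
Net so far: 2 stops brighter. ISO: 6400 → 5000 → 4000 → 3200 → 2500 → 2000 → 1600.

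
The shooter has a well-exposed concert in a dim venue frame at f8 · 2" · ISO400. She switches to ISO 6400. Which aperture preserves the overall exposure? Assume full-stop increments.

f/32

ISO: 400 → 800 → 1600 → 3200 → 6400 — 4 stops raised (brighter).
Need 4 stops darker from the aperture: f/8 → f/11 → f/16 → f/22 → f/32.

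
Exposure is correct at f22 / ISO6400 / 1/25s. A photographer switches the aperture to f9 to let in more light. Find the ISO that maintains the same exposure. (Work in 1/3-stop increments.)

ISO 1000

Aperture: f/22 → f/20 → f/18 → f/16 → f/14 → f/13 → f/11 → f/10 → f/9 — 2 2/3 stops larger aperture (brighter).
Need 2 2/3 stops darker from the ISO: 6400 → 5000 → 4000 → 3200 → 2500 → 2000 → 1600 → 1250 → 1000.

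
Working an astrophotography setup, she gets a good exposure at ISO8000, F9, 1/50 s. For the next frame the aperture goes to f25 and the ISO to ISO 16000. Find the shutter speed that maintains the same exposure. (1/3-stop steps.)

Aperture: f/9 → f/10 → f/11 → f/13 → f/14 → f/16 → f/18 → f/20 → f/22 → f/25 — 3 stops smaller aperture (darker).
ISO: 8000 → 10000 → 12800 → 16000 — 1 stop higher (brighter).
Net change so far: 2 stops darker. Offset with the shutter speed: 1/50 → 1/40 → 1/30 → 1/25 → 1/20 → 1/15 → 1/13.

1/13s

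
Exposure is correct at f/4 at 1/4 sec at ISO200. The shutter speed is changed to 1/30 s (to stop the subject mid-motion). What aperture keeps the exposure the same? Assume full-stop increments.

f/1.4

Shutter speed: 1/4 → 1/8 → 1/15 → 1/30 — 3 stops shorter (darker).
Need 3 stops brighter from the aperture: f/4 → f/2.8 → f/2 → f/1.4.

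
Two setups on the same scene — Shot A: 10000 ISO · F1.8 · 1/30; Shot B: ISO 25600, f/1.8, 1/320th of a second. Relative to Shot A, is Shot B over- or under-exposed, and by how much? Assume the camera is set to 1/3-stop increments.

2 stops darker

Aperture: unchanged.
Shutter speed: 1/30 → 1/40 → 1/50 → 1/60 → 1/80 → 1/100 → 1/125 → 1/160 → 1/200 → 1/250 → 1/320 — 3 1/3 stops faster (darker).
ISO: 10000 → 12800 → 16000 → 20000 → 25600 — 1 1/3 stops higher (brighter).
Net: −3 1/3 +1 1/3 = −2 stops.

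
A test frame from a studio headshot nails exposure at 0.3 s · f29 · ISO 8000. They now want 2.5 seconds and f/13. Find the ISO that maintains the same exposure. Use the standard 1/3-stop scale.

Shutter speed: 0.3 → 0.4 → 0.5 → 0.6 → 0.8 → 1 → 1.3 → 1.6 → 2 → 2.5 — 3 stops longer (brighter).
Aperture: f/29 → f/25 → f/22 → f/20 → f/18 → f/16 → f/14 → f/13 — 2 1/3 stops opened up (brighter).
Net change so far: 5 1/3 stops brighter. Offset with the ISO: 8000 → 6400 → 5000 → 4000 → 3200 → 2500 → 2000 → 1600 → 1250 → 1000 → 800 → 640 → 500 → 400 → 320 → 250 → 200.

ISO 200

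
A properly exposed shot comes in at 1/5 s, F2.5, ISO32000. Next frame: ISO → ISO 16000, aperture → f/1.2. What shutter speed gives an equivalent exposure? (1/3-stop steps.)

ISO: 32000 → 25600 → 20000 → 16000 — 1 stop lower (darker).
Aperture: f/2.5 → f/2.2 → f/2 → f/1.8 → f/1.6 → f/1.4 → f/1.2 — 2 stops opened up (brighter).
Net change so far: 1 stop brighter. Offset with the shutter speed: 1/5 → 1/6 → 1/8 → 1/10.

1/10s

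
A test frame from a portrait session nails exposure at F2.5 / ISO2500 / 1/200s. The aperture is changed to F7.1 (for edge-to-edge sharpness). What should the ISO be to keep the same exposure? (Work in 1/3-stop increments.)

Aperture: f/2.5 → f/2.8 → f/3.2 → f/3.5 → f/4 → f/4.5 → f/5 → f/5.6 → f/6.3 → f/7.1 — 3 stops stopped down (darker).
Need 3 stops brighter from the ISO: 2500 → 3200 → 4000 → 5000 → 6400 → 8000 → 10000 → 12800 → 16000 → 20000.

ISO 20000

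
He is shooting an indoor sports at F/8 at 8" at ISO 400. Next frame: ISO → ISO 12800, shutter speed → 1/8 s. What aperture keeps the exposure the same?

f/5.6

ISO: 400 → 800 → 1600 → 3200 → 6400 → 12800 — 5 stops raised (brighter).
Shutter speed: 8 → 4 → 2 → 1 → 1/2 → 1/4 → 1/8 — 6 stops faster (darker).
Net change so far: 1 stop darker. Offset with the aperture: f/8 → f/5.6.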